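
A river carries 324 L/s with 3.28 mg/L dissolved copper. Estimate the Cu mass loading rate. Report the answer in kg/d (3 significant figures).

324 L/s = 0.324 m³/s.
Mass flux = Q·C = 0.324 m³/s × 3.28 g/m³ = 1.063 g/s.
= 1.063 g/s × 86.4 = 91.82 kg/d.

91.8 kg/d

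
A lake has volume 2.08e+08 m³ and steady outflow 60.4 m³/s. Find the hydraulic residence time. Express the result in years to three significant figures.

Q = 60.4 m³/s × 3.156e+07 s/yr = 1.906e+09 m³/yr.
Hydraulic residence time τ = V/Q = 2.08e+08/1.906e+09 = 0.1091 yr.

0.109 yr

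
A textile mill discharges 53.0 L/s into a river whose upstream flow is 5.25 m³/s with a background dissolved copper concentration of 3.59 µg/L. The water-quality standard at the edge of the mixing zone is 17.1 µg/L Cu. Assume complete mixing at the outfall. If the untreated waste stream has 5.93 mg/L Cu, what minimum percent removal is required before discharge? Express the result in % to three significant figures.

77.1 %

53.0 L/s = 0.053 m³/s.
3.59 µg/L = 0.00359 mg/L.
17.1 µg/L = 0.0171 mg/L.
Mass balance: 0.0171·5.303 = 0.053·Cₑ + 5.25·0.00359.
Cₑ = (0.09068 − 0.01885) / 0.053 = 1.355 mg/L.
Required removal = 1 − 1.355/5.93 = 77.14 %.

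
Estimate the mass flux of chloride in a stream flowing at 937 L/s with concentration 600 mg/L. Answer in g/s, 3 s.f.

562 g/s

937 L/s = 0.937 m³/s.
Mass flux = Q·C = 0.937 m³/s × 600 g/m³ = 562.2 g/s.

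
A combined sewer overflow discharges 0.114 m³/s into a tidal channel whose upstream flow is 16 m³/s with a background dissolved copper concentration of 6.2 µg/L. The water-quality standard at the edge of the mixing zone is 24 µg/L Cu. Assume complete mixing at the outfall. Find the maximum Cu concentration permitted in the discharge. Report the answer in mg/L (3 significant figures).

6.2 µg/L = 0.0062 mg/L.
24 µg/L = 0.024 mg/L.
Mass balance: 0.024·16.11 = 0.114·Cₑ + 16·0.0062.
Cₑ = (0.3867 − 0.0992) / 0.114 = 2.522 mg/L.

2.52 mg/L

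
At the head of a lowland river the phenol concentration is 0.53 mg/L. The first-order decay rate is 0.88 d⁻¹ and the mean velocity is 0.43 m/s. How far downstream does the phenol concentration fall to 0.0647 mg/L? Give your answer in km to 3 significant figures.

88.8 km

From C = C₀·e^(−kt), t = ln(C₀/C)/k = ln(0.53/0.0647)/0.88 = 2.103/0.88 = 2.39 d.
Distance = v·t = 0.43 m/s × 2.065e+05 s = 8.879e+04 m = 88.79 km.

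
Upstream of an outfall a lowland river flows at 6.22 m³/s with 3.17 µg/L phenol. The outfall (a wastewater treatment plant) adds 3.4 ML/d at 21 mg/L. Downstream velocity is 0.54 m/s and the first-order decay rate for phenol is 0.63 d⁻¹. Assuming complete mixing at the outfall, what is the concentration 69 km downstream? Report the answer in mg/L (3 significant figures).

3.4 ML/d = 0.03935 m³/s.
3.17 µg/L = 0.00317 mg/L.
After complete mixing, C₀ = (0.03935·21 + 6.22·0.00317) / 6.259 = 0.1352 mg/L.
Travel time t = 6.9e+04 m / 0.54 m/s = 1.278e+05 s = 1.479 d.
C = 0.1352·exp(−0.63·1.479) = 0.1352·0.3939 = 0.05324 mg/L.

0.0532 mg/L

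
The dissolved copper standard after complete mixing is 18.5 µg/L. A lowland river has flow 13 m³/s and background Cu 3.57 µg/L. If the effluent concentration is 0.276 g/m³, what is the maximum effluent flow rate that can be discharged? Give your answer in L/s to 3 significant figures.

3.57 µg/L = 0.00357 mg/L.
18.5 µg/L = 0.0185 mg/L.
Mass balance at complete mixing: C_std·(Q_w + Q_r) = Q_w·C_e + Q_r·C_b.
Rearranging, Q_w = Q_r·(C_std − C_b)/(C_e − C_std) = 13·(0.0185 − 0.00357) / (0.276 − 0.0185) = 0.7537 m³/s.
= 753.7 L/s.

754 L/s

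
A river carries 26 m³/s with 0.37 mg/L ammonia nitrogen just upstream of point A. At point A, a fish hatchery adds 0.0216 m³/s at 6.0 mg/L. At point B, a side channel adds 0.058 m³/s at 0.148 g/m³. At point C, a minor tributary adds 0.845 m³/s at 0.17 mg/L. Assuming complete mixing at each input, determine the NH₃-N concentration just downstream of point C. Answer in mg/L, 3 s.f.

After input A: C = (26·0.37 + 0.0216·6) / 26.02 = 0.3747 mg/L.
After input B: C = (26.02·0.3747 + 0.058·0.148) / 26.08 = 0.3742 mg/L.
After input C: C = (26.08·0.3742 + 0.845·0.17) / 26.92 = 0.3678 mg/L.

0.368 mg/L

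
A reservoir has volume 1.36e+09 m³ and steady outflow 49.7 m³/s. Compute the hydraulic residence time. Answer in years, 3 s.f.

Q = 49.7 m³/s × 3.156e+07 s/yr = 1.568e+09 m³/yr.
Hydraulic residence time τ = V/Q = 1.36e+09/1.568e+09 = 0.8671 yr.

0.867 yr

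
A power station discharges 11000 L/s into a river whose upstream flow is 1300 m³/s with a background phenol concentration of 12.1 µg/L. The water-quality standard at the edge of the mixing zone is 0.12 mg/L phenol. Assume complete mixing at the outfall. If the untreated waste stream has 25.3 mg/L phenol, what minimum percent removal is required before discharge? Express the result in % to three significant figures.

49.1 %

11000 L/s = 11 m³/s.
12.1 µg/L = 0.0121 mg/L.
Mass balance: 0.12·1311 = 11·Cₑ + 1300·0.0121.
Cₑ = (157.3 − 15.73) / 11 = 12.87 mg/L.
Required removal = 1 − 12.87/25.3 = 49.12 %.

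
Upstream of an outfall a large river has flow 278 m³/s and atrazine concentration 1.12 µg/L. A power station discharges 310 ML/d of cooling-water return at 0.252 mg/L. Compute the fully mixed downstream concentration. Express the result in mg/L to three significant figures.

310 ML/d = 3.588 m³/s.
1.12 µg/L = 0.00112 mg/L.
Conservation of mass across the mixing zone: C = (3.588·0.252 + 278·0.00112) / (3.588 + 278) = 1.216/281.6 = 0.004317 mg/L.

0.00432 mg/L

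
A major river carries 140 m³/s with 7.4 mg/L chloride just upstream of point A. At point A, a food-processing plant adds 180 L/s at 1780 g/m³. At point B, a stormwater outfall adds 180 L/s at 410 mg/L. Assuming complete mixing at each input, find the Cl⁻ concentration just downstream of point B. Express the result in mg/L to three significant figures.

180 L/s = 0.18 m³/s.
After input A: C = (140·7.4 + 0.18·1780) / 140.2 = 9.676 mg/L.
180 L/s = 0.18 m³/s.
After input B: C = (140.2·9.676 + 0.18·410) / 140.4 = 10.19 mg/L.

10.2 mg/L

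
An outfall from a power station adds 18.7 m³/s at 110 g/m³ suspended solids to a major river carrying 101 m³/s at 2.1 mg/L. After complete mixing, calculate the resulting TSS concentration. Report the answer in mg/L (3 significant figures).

By mass balance at complete mixing, C = (18.7·110 + 101·2.1) / (18.7 + 101) = 2269/119.7 = 18.96 mg/L.

19.0 mg/L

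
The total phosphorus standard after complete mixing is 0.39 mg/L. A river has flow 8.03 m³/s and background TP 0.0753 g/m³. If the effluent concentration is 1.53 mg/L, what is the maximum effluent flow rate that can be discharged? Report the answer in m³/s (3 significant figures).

2.22 m³/s

Mass balance at complete mixing: C_std·(Q_w + Q_r) = Q_w·C_e + Q_r·C_b.
Rearranging, Q_w = Q_r·(C_std − C_b)/(C_e − C_std) = 8.03·(0.39 − 0.0753) / (1.53 − 0.39) = 2.217 m³/s.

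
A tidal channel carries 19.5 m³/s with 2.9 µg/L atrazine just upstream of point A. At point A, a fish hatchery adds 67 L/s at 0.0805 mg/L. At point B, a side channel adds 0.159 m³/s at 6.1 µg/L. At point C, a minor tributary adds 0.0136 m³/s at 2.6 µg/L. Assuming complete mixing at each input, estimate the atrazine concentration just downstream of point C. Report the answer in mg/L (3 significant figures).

0.00319 mg/L

2.9 µg/L = 0.0029 mg/L.
67 L/s = 0.067 m³/s.
After input A: C = (19.5·0.0029 + 0.067·0.0805) / 19.57 = 0.003166 mg/L.
6.1 µg/L = 0.0061 mg/L.
After input B: C = (19.57·0.003166 + 0.159·0.0061) / 19.73 = 0.003189 mg/L.
2.6 µg/L = 0.0026 mg/L.
After input C: C = (19.73·0.003189 + 0.0136·0.0026) / 19.74 = 0.003189 mg/L.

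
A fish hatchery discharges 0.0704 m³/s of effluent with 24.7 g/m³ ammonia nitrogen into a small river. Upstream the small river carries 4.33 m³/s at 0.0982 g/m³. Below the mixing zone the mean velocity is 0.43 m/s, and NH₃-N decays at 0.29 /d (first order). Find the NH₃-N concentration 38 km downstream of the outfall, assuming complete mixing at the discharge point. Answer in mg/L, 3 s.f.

0.366 mg/L

After complete mixing, C₀ = (0.0704·24.7 + 4.33·0.0982) / 4.4 = 0.4918 mg/L.
Travel time t = 3.8e+04 m / 0.43 m/s = 8.837e+04 s = 1.023 d.
C = 0.4918·exp(−0.29·1.023) = 0.4918·0.7433 = 0.3656 mg/L.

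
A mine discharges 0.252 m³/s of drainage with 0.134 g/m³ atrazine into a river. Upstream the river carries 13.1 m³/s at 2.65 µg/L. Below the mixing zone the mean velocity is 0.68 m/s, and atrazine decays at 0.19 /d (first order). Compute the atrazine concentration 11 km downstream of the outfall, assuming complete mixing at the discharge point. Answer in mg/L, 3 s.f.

2.65 µg/L = 0.00265 mg/L.
After complete mixing, C₀ = (0.252·0.134 + 13.1·0.00265) / 13.35 = 0.005129 mg/L.
Travel time t = 1.1e+04 m / 0.68 m/s = 1.618e+04 s = 0.1872 d.
C = 0.005129·exp(−0.19·0.1872) = 0.005129·0.9651 = 0.00495 mg/L.

0.00495 mg/L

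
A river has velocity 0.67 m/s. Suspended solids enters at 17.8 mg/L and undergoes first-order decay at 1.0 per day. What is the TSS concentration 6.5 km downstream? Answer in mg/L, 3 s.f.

Travel time t = 6.5 km / 0.67 m/s = 6500/0.67 = 9701 s = 0.1123 d.
First-order decay: C = 17.8·exp(−1.0·0.1123) = 17.8·0.8938 = 15.91 mg/L.

15.9 mg/L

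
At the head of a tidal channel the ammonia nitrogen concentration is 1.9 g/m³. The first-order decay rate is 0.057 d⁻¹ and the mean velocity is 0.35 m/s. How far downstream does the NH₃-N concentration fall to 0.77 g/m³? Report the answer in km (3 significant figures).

From C = C₀·e^(−kt), t = ln(C₀/C)/k = ln(1.9/0.77)/0.057 = 0.9032/0.057 = 15.85 d.
Distance = v·t = 0.35 m/s × 1.369e+06 s = 4.792e+05 m = 479.2 km.

479 km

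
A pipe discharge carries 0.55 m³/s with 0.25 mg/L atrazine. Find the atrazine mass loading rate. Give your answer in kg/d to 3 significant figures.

11.9 kg/d

Mass flux = Q·C = 0.55 m³/s × 0.25 g/m³ = 0.1375 g/s.
= 0.1375 g/s × 86.4 = 11.88 kg/d.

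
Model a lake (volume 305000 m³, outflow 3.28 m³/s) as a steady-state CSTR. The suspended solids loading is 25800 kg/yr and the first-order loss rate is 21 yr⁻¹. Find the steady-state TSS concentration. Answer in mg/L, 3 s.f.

0.235 mg/L

Outflow Q = 3.28 m³/s × 3.156e+07 s/yr = 1.035e+08 m³/yr.
Steady-state CSTR mass balance: W = Q·C + k·V·C, so C = W/(Q + kV).
Q + kV = 1.035e+08 + 21·305000 = 1.099e+08 m³/yr.
C = 25800/1.099e+08 = 0.0002347 kg/m³ = 0.2347 mg/L.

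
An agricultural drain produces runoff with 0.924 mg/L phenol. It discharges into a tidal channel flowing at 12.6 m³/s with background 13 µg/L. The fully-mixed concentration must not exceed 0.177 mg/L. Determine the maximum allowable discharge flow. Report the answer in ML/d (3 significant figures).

239 ML/d

13 µg/L = 0.013 mg/L.
Mass balance at complete mixing: C_std·(Q_w + Q_r) = Q_w·C_e + Q_r·C_b.
Rearranging, Q_w = Q_r·(C_std − C_b)/(C_e − C_std) = 12.6·(0.177 − 0.013) / (0.924 − 0.177) = 2.766 m³/s.
= 239 ML/d.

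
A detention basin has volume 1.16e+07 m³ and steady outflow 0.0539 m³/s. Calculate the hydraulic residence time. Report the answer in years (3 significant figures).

Q = 0.0539 m³/s × 3.156e+07 s/yr = 1.701e+06 m³/yr.
Hydraulic residence time τ = V/Q = 1.16e+07/1.701e+06 = 6.82 yr.

6.82 yr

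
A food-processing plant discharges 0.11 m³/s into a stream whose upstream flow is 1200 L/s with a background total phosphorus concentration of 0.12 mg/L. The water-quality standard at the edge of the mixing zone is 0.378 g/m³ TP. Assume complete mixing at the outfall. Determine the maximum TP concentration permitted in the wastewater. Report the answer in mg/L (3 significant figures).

3.19 mg/L

1200 L/s = 1.2 m³/s.
Mass balance: 0.378·1.31 = 0.11·Cₑ + 1.2·0.12.
Cₑ = (0.4952 − 0.144) / 0.11 = 3.193 mg/L.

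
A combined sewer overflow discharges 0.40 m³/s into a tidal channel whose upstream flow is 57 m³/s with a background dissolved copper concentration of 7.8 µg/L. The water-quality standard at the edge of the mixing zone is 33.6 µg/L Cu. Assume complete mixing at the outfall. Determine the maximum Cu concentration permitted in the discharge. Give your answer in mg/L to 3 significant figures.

3.71 mg/L

7.8 µg/L = 0.0078 mg/L.
33.6 µg/L = 0.0336 mg/L.
Mass balance: 0.0336·57.4 = 0.4·Cₑ + 57·0.0078.
Cₑ = (1.929 − 0.4446) / 0.4 = 3.71 mg/L.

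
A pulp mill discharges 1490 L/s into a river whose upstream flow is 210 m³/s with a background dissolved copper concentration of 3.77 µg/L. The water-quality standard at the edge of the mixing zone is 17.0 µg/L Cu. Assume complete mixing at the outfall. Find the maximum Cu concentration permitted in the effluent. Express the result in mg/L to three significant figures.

1490 L/s = 1.49 m³/s.
3.77 µg/L = 0.00377 mg/L.
17.0 µg/L = 0.017 mg/L.
Mass balance: 0.017·211.5 = 1.49·Cₑ + 210·0.00377.
Cₑ = (3.595 − 0.7917) / 1.49 = 1.882 mg/L.

1.88 mg/L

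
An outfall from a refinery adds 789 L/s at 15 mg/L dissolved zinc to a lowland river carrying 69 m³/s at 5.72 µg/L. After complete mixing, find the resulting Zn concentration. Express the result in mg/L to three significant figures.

789 L/s = 0.789 m³/s.
5.72 µg/L = 0.00572 mg/L.
Flow-weighted mixing gives C = (0.789·15 + 69·0.00572) / (0.789 + 69) = 12.23/69.79 = 0.1752 mg/L.

0.175 mg/L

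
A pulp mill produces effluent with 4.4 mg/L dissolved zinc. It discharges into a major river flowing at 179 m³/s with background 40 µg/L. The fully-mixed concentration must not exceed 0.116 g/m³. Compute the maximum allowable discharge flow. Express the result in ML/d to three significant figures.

40 µg/L = 0.04 mg/L.
Mass balance at complete mixing: C_std·(Q_w + Q_r) = Q_w·C_e + Q_r·C_b.
Rearranging, Q_w = Q_r·(C_std − C_b)/(C_e − C_std) = 179·(0.116 − 0.04) / (4.4 − 0.116) = 3.176 m³/s.
= 274.4 ML/d.

274 ML/d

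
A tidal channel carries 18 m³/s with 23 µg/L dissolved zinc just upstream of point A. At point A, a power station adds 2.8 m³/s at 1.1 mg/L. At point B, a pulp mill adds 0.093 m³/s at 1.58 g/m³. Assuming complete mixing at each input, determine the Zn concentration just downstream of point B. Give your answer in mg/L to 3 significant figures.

0.174 mg/L

23 µg/L = 0.023 mg/L.
After input A: C = (18·0.023 + 2.8·1.1) / 20.8 = 0.168 mg/L.
After input B: C = (20.8·0.168 + 0.093·1.58) / 20.89 = 0.1743 mg/L.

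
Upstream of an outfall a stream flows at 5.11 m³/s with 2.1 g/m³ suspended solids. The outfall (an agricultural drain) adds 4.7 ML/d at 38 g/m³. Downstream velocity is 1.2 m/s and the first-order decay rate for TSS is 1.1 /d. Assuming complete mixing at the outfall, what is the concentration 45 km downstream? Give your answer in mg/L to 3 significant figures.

1.54 mg/L

4.7 ML/d = 0.0544 m³/s.
After complete mixing, C₀ = (0.0544·38 + 5.11·2.1) / 5.164 = 2.478 mg/L.
Travel time t = 4.5e+04 m / 1.2 m/s = 3.75e+04 s = 0.434 d.
C = 2.478·exp(−1.1·0.434) = 2.478·0.6204 = 1.537 mg/L.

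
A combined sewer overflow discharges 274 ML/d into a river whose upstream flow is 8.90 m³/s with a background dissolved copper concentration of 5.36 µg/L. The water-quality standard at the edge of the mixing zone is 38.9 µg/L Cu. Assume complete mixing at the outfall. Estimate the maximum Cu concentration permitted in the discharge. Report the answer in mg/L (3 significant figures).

0.133 mg/L

274 ML/d = 3.171 m³/s.
5.36 µg/L = 0.00536 mg/L.
38.9 µg/L = 0.0389 mg/L.
Mass balance: 0.0389·12.07 = 3.171·Cₑ + 8.9·0.00536.
Cₑ = (0.4696 − 0.0477) / 3.171 = 0.133 mg/L.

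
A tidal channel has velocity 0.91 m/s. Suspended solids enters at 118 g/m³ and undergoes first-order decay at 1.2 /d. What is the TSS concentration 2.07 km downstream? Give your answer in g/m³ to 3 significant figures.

114 g/m³

Travel time t = 2.07 km / 0.91 m/s = 2070/0.91 = 2275 s = 0.02633 d.
First-order decay: C = 118·exp(−1.2·0.02633) = 118·0.9689 = 114.3 g/m³.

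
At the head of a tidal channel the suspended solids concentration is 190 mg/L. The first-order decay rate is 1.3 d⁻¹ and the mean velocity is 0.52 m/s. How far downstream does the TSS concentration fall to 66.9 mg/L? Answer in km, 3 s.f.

From C = C₀·e^(−kt), t = ln(C₀/C)/k = ln(190/66.9)/1.3 = 1.044/1.3 = 0.8029 d.
Distance = v·t = 0.52 m/s × 6.937e+04 s = 3.607e+04 m = 36.07 km.

36.1 km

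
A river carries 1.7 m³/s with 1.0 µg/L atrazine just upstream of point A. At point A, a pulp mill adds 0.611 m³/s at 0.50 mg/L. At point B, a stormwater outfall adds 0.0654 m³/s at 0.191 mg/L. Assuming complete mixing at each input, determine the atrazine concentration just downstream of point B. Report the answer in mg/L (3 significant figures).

1.0 µg/L = 0.001 mg/L.
After input A: C = (1.7·0.001 + 0.611·0.5) / 2.311 = 0.1329 mg/L.
After input B: C = (2.311·0.1329 + 0.0654·0.191) / 2.376 = 0.1345 mg/L.

0.135 mg/L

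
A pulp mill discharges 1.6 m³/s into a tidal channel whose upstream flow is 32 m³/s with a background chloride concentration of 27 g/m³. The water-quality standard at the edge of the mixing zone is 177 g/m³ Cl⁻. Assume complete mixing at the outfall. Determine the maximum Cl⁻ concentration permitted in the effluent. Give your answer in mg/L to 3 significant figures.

3180 mg/L

Mass balance: 177·33.6 = 1.6·Cₑ + 32·27.
Cₑ = (5947 − 864) / 1.6 = 3177 mg/L.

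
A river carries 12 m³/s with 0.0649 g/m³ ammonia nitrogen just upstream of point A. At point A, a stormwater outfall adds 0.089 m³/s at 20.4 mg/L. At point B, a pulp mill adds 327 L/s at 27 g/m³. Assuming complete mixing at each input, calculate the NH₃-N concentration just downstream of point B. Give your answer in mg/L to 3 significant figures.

After input A: C = (12·0.0649 + 0.089·20.4) / 12.09 = 0.2146 mg/L.
327 L/s = 0.327 m³/s.
After input B: C = (12.09·0.2146 + 0.327·27) / 12.42 = 0.9201 mg/L.

0.920 mg/L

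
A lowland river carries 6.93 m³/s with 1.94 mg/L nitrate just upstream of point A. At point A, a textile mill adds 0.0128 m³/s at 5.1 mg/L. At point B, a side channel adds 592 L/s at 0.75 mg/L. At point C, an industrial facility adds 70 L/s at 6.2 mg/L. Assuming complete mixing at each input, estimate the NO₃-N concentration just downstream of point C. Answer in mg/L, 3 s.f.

1.89 mg/L

After input A: C = (6.93·1.94 + 0.0128·5.1) / 6.943 = 1.946 mg/L.
592 L/s = 0.592 m³/s.
After input B: C = (6.943·1.946 + 0.592·0.75) / 7.535 = 1.852 mg/L.
70 L/s = 0.07 m³/s.
After input C: C = (7.535·1.852 + 0.07·6.2) / 7.605 = 1.892 mg/L.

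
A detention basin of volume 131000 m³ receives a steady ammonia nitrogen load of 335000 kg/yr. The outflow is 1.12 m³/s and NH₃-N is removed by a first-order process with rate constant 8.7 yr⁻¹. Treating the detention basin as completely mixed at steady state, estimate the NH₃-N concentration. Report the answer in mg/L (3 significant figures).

Outflow Q = 1.12 m³/s × 3.156e+07 s/yr = 3.534e+07 m³/yr.
Steady-state CSTR mass balance: W = Q·C + k·V·C, so C = W/(Q + kV).
Q + kV = 3.534e+07 + 8.7·131000 = 3.648e+07 m³/yr.
C = 335000/3.648e+07 = 0.009182 kg/m³ = 9.182 mg/L.

9.18 mg/L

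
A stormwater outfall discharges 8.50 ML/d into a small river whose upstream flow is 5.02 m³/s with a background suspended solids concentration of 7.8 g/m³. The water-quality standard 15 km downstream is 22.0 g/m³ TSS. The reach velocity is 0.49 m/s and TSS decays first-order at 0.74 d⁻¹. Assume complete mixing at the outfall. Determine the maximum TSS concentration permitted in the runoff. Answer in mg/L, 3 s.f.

8.50 ML/d = 0.09838 m³/s.
Travel time to the compliance point: t = 1.5e+04/0.49 = 3.061e+04 s = 0.3543 d; decay factor exp(−0.74·0.3543) = 0.7694.
So the concentration just after mixing may be at most 22/0.7694 = 28.59 mg/L.
Mass balance: 28.59·5.118 = 0.09838·Cₑ + 5.02·7.8.
Cₑ = (146.4 − 39.16) / 0.09838 = 1090 mg/L.

1090 mg/L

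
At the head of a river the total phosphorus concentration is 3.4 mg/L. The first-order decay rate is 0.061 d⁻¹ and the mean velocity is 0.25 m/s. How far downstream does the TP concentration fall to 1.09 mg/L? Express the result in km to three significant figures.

403 km

From C = C₀·e^(−kt), t = ln(C₀/C)/k = ln(3.4/1.09)/0.061 = 1.138/0.061 = 18.65 d.
Distance = v·t = 0.25 m/s × 1.611e+06 s = 4.028e+05 m = 402.8 km.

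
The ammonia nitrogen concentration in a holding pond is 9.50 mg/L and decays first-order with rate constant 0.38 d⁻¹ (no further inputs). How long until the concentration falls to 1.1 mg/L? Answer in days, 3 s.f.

t = ln(C₀/C)/k = ln(9.50/1.1)/0.38 = 2.156/0.38 = 5.674 d.

5.67 d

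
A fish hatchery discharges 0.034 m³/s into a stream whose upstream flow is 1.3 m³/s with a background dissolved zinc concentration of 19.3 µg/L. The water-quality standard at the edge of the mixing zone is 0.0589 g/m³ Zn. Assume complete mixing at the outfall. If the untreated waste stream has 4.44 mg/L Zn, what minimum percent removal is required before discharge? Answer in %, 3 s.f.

64.6 %

19.3 µg/L = 0.0193 mg/L.
Mass balance: 0.0589·1.334 = 0.034·Cₑ + 1.3·0.0193.
Cₑ = (0.07857 − 0.02509) / 0.034 = 1.573 mg/L.
Required removal = 1 − 1.573/4.44 = 64.57 %.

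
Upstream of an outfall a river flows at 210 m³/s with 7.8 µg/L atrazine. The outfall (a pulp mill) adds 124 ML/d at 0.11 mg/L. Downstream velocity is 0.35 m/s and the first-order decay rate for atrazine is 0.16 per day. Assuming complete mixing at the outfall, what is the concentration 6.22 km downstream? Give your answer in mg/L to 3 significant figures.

124 ML/d = 1.435 m³/s.
7.8 µg/L = 0.0078 mg/L.
After complete mixing, C₀ = (1.435·0.11 + 210·0.0078) / 211.4 = 0.008494 mg/L.
Travel time t = 6220 m / 0.35 m/s = 1.777e+04 s = 0.2057 d.
C = 0.008494·exp(−0.16·0.2057) = 0.008494·0.9676 = 0.008219 mg/L.

0.00822 mg/L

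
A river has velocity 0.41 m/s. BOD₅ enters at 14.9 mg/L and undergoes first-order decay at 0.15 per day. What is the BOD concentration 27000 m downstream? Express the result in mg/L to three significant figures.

Travel time t = 27000 m / 0.41 m/s = 2.7e+04/0.41 = 6.585e+04 s = 0.7622 d.
First-order decay: C = 14.9·exp(−0.15·0.7622) = 14.9·0.892 = 13.29 mg/L.

13.3 mg/L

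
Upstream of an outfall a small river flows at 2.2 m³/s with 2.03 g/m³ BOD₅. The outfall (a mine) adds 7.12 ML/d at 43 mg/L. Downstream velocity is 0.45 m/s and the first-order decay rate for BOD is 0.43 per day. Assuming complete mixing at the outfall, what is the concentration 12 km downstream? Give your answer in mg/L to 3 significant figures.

7.12 ML/d = 0.08241 m³/s.
After complete mixing, C₀ = (0.08241·43 + 2.2·2.03) / 2.282 = 3.509 mg/L.
Travel time t = 1.2e+04 m / 0.45 m/s = 2.667e+04 s = 0.3086 d.
C = 3.509·exp(−0.43·0.3086) = 3.509·0.8757 = 3.073 mg/L.

3.07 mg/L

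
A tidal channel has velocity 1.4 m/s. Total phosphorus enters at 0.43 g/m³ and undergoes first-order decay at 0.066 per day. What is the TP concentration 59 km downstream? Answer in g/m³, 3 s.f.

0.416 g/m³

Travel time t = 59 km / 1.4 m/s = 5.9e+04/1.4 = 4.214e+04 s = 0.4878 d.
First-order decay: C = 0.43·exp(−0.066·0.4878) = 0.43·0.9683 = 0.4164 g/m³.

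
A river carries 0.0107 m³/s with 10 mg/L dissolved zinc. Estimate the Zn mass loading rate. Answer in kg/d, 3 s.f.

Mass flux = Q·C = 0.0107 m³/s × 10 g/m³ = 0.107 g/s.
= 0.107 g/s × 86.4 = 9.245 kg/d.

9.24 kg/d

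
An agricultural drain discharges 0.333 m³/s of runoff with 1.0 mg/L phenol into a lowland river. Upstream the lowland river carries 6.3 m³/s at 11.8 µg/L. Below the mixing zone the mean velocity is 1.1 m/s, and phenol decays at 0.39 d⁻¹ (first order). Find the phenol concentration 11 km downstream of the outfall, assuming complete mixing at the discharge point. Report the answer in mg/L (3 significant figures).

11.8 µg/L = 0.0118 mg/L.
After complete mixing, C₀ = (0.333·1 + 6.3·0.0118) / 6.633 = 0.06141 mg/L.
Travel time t = 1.1e+04 m / 1.1 m/s = 1e+04 s = 0.1157 d.
C = 0.06141·exp(−0.39·0.1157) = 0.06141·0.9559 = 0.0587 mg/L.

0.0587 mg/L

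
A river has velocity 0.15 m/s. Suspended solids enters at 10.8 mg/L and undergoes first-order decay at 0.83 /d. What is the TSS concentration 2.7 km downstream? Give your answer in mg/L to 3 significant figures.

9.09 mg/L

Travel time t = 2.7 km / 0.15 m/s = 2700/0.15 = 1.8e+04 s = 0.2083 d.
First-order decay: C = 10.8·exp(−0.83·0.2083) = 10.8·0.8412 = 9.085 mg/L.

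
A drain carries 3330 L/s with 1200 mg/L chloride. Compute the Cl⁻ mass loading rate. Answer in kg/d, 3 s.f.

345000 kg/d

3330 L/s = 3.33 m³/s.
Mass flux = Q·C = 3.33 m³/s × 1200 g/m³ = 3996 g/s.
= 3996 g/s × 86.4 = 3.453e+05 kg/d.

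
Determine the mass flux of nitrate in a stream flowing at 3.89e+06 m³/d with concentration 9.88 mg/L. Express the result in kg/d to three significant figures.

3.89e+06 m³/d = 45.02 m³/s.
Mass flux = Q·C = 45.02 m³/s × 9.88 g/m³ = 444.8 g/s.
= 444.8 g/s × 86.4 = 3.843e+04 kg/d.

38400 kg/d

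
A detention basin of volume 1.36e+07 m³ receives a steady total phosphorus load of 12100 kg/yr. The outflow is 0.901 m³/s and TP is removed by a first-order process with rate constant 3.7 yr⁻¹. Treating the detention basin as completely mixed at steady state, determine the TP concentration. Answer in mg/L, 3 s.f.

Outflow Q = 0.901 m³/s × 3.156e+07 s/yr = 2.843e+07 m³/yr.
Steady-state CSTR mass balance: W = Q·C + k·V·C, so C = W/(Q + kV).
Q + kV = 2.843e+07 + 3.7·1.36e+07 = 7.875e+07 m³/yr.
C = 12100/7.875e+07 = 0.0001536 kg/m³ = 0.1536 mg/L.

0.154 mg/L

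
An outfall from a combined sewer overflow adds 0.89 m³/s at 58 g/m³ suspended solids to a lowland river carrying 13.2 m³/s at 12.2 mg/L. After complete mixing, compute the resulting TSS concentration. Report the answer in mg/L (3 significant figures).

Flow-weighted mixing gives C = (0.89·58 + 13.2·12.2) / (0.89 + 13.2) = 212.7/14.09 = 15.09 mg/L.

15.1 mg/L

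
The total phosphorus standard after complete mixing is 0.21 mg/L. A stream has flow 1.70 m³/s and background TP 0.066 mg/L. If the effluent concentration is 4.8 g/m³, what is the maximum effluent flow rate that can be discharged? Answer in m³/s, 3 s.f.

Mass balance at complete mixing: C_std·(Q_w + Q_r) = Q_w·C_e + Q_r·C_b.
Rearranging, Q_w = Q_r·(C_std − C_b)/(C_e − C_std) = 1.70·(0.21 − 0.066) / (4.8 − 0.21) = 0.05333 m³/s.

0.0533 m³/s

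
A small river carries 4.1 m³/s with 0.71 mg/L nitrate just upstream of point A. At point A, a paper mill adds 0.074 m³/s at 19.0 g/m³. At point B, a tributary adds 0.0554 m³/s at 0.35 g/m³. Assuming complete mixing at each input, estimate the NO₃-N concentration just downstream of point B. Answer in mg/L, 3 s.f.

1.03 mg/L

After input A: C = (4.1·0.71 + 0.074·19) / 4.174 = 1.034 mg/L.
After input B: C = (4.174·1.034 + 0.0554·0.35) / 4.229 = 1.025 mg/L.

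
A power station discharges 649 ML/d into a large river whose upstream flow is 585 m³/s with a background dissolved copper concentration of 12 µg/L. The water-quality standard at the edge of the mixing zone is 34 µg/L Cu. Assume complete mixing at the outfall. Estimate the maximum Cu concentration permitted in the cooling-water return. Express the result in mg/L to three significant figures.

1.75 mg/L

649 ML/d = 7.512 m³/s.
12 µg/L = 0.012 mg/L.
34 µg/L = 0.034 mg/L.
Mass balance: 0.034·592.5 = 7.512·Cₑ + 585·0.012.
Cₑ = (20.15 − 7.02) / 7.512 = 1.747 mg/L.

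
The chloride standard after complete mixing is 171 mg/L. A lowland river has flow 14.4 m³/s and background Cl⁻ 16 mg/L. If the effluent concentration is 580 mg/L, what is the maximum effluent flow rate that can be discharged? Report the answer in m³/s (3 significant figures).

5.46 m³/s

Mass balance at complete mixing: C_std·(Q_w + Q_r) = Q_w·C_e + Q_r·C_b.
Rearranging, Q_w = Q_r·(C_std − C_b)/(C_e − C_std) = 14.4·(171 − 16) / (580 − 171) = 5.457 m³/s.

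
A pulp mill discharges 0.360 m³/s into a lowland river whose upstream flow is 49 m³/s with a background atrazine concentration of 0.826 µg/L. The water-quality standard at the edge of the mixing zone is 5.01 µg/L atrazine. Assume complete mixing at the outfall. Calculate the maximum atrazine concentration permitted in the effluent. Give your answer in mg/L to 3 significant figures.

0.574 mg/L

0.826 µg/L = 0.000826 mg/L.
5.01 µg/L = 0.00501 mg/L.
Mass balance: 0.00501·49.36 = 0.36·Cₑ + 49·0.000826.
Cₑ = (0.2473 − 0.04047) / 0.36 = 0.5745 mg/L.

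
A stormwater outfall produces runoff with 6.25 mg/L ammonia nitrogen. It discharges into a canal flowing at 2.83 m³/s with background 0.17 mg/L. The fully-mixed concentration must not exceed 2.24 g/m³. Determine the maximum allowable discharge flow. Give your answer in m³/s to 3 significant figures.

Mass balance at complete mixing: C_std·(Q_w + Q_r) = Q_w·C_e + Q_r·C_b.
Rearranging, Q_w = Q_r·(C_std − C_b)/(C_e − C_std) = 2.83·(2.24 − 0.17) / (6.25 − 2.24) = 1.461 m³/s.

1.46 m³/s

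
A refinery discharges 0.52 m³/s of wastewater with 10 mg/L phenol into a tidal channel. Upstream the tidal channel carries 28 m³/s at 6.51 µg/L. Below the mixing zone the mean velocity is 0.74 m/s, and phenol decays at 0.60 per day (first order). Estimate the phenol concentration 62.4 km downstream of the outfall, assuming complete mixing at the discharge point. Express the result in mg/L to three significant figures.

0.105 mg/L

6.51 µg/L = 0.00651 mg/L.
After complete mixing, C₀ = (0.52·10 + 28·0.00651) / 28.52 = 0.1887 mg/L.
Travel time t = 6.24e+04 m / 0.74 m/s = 8.432e+04 s = 0.976 d.
C = 0.1887·exp(−0.60·0.976) = 0.1887·0.5568 = 0.1051 mg/L.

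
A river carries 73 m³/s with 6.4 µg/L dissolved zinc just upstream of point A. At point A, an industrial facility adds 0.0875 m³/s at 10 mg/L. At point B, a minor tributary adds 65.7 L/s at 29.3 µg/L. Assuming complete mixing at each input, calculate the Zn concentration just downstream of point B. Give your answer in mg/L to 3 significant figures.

6.4 µg/L = 0.0064 mg/L.
After input A: C = (73·0.0064 + 0.0875·10) / 73.09 = 0.01836 mg/L.
65.7 L/s = 0.0657 m³/s.
29.3 µg/L = 0.0293 mg/L.
After input B: C = (73.09·0.01836 + 0.0657·0.0293) / 73.15 = 0.01837 mg/L.

0.0184 mg/L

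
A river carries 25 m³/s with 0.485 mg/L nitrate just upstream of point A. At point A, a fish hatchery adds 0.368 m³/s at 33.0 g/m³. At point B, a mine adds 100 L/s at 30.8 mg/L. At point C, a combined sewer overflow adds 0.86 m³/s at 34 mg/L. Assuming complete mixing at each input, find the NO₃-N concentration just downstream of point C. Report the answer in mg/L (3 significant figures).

2.15 mg/L

After input A: C = (25·0.485 + 0.368·33) / 25.37 = 0.9567 mg/L.
100 L/s = 0.1 m³/s.
After input B: C = (25.37·0.9567 + 0.1·30.8) / 25.47 = 1.074 mg/L.
After input C: C = (25.47·1.074 + 0.86·34) / 26.33 = 2.149 mg/L.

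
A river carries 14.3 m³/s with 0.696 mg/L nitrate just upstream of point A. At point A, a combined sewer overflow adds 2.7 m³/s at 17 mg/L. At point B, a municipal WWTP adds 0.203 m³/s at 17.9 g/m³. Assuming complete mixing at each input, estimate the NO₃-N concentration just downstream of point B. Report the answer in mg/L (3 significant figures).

After input A: C = (14.3·0.696 + 2.7·17) / 17 = 3.285 mg/L.
After input B: C = (17·3.285 + 0.203·17.9) / 17.2 = 3.458 mg/L.

3.46 mg/L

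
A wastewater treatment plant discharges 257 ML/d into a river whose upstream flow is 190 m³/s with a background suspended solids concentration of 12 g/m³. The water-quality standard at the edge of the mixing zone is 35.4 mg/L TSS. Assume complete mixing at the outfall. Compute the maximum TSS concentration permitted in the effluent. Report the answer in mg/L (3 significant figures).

257 ML/d = 2.975 m³/s.
Mass balance: 35.4·193 = 2.975·Cₑ + 190·12.
Cₑ = (6831 − 2280) / 2.975 = 1530 mg/L.

1530 mg/L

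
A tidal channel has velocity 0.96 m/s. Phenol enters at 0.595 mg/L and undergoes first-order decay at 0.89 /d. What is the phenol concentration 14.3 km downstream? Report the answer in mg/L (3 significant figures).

Travel time t = 14.3 km / 0.96 m/s = 1.43e+04/0.96 = 1.49e+04 s = 0.1724 d.
First-order decay: C = 0.595·exp(−0.89·0.1724) = 0.595·0.8578 = 0.5104 mg/L.

0.510 mg/L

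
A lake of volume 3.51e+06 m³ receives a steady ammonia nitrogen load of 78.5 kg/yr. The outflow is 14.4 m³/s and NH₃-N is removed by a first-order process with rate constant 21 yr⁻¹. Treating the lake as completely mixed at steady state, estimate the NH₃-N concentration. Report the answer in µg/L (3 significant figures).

0.149 µg/L

Outflow Q = 14.4 m³/s × 3.156e+07 s/yr = 4.544e+08 m³/yr.
Steady-state CSTR mass balance: W = Q·C + k·V·C, so C = W/(Q + kV).
Q + kV = 4.544e+08 + 21·3.51e+06 = 5.281e+08 m³/yr.
C = 78.5/5.281e+08 = 1.486e-07 kg/m³ = 0.0001486 mg/L = 0.1486 µg/L.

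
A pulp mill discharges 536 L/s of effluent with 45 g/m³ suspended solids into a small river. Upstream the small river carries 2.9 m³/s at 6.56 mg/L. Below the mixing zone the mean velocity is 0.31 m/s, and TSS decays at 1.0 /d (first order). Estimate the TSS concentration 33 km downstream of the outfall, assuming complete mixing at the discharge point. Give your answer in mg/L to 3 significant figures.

536 L/s = 0.536 m³/s.
After complete mixing, C₀ = (0.536·45 + 2.9·6.56) / 3.436 = 12.56 mg/L.
Travel time t = 3.3e+04 m / 0.31 m/s = 1.065e+05 s = 1.232 d.
C = 12.56·exp(−1.0·1.232) = 12.56·0.2917 = 3.663 mg/L.

3.66 mg/L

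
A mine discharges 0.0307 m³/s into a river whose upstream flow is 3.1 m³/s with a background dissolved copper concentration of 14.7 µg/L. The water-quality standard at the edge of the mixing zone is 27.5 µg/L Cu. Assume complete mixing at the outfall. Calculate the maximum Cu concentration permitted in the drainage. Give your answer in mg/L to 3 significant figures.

14.7 µg/L = 0.0147 mg/L.
27.5 µg/L = 0.0275 mg/L.
Mass balance: 0.0275·3.131 = 0.0307·Cₑ + 3.1·0.0147.
Cₑ = (0.08609 − 0.04557) / 0.0307 = 1.32 mg/L.

1.32 mg/L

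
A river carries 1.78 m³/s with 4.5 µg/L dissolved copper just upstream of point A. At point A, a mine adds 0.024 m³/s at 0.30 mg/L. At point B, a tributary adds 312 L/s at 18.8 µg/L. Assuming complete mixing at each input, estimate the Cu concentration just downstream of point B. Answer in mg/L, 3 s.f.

0.00996 mg/L

4.5 µg/L = 0.0045 mg/L.
After input A: C = (1.78·0.0045 + 0.024·0.3) / 1.804 = 0.008431 mg/L.
312 L/s = 0.312 m³/s.
18.8 µg/L = 0.0188 mg/L.
After input B: C = (1.804·0.008431 + 0.312·0.0188) / 2.116 = 0.00996 mg/L.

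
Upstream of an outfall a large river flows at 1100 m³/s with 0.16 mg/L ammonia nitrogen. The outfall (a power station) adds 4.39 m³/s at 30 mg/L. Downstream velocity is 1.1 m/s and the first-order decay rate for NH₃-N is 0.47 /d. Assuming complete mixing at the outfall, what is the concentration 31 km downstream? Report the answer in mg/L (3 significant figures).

After complete mixing, C₀ = (4.39·30 + 1100·0.16) / 1104 = 0.2786 mg/L.
Travel time t = 3.1e+04 m / 1.1 m/s = 2.818e+04 s = 0.3262 d.
C = 0.2786·exp(−0.47·0.3262) = 0.2786·0.8579 = 0.239 mg/L.

0.239 mg/L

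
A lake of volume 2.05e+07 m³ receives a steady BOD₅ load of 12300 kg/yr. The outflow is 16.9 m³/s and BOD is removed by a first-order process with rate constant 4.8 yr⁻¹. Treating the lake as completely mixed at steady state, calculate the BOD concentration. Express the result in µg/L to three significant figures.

Outflow Q = 16.9 m³/s × 3.156e+07 s/yr = 5.333e+08 m³/yr.
Steady-state CSTR mass balance: W = Q·C + k·V·C, so C = W/(Q + kV).
Q + kV = 5.333e+08 + 4.8·2.05e+07 = 6.317e+08 m³/yr.
C = 12300/6.317e+08 = 1.947e-05 kg/m³ = 0.01947 mg/L = 19.47 µg/L.

19.5 µg/L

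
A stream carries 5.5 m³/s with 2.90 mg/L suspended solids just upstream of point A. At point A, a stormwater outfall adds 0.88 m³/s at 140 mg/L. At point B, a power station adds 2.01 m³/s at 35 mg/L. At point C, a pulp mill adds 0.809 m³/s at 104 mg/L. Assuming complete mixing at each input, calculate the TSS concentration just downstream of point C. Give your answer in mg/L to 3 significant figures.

After input A: C = (5.5·2.9 + 0.88·140) / 6.38 = 21.81 mg/L.
After input B: C = (6.38·21.81 + 2.01·35) / 8.39 = 24.97 mg/L.
After input C: C = (8.39·24.97 + 0.809·104) / 9.199 = 31.92 mg/L.

31.9 mg/L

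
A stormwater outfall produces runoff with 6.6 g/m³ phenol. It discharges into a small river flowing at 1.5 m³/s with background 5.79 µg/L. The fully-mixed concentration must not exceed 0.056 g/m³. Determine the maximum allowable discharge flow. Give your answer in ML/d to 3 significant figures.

5.79 µg/L = 0.00579 mg/L.
Mass balance at complete mixing: C_std·(Q_w + Q_r) = Q_w·C_e + Q_r·C_b.
Rearranging, Q_w = Q_r·(C_std − C_b)/(C_e − C_std) = 1.5·(0.056 − 0.00579) / (6.6 − 0.056) = 0.01151 m³/s.
= 0.9944 ML/d.

0.994 ML/d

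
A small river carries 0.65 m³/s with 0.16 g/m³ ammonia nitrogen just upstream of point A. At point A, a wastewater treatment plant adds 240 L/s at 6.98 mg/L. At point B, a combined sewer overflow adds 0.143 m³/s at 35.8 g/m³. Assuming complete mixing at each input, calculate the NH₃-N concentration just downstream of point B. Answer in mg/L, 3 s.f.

6.68 mg/L

240 L/s = 0.24 m³/s.
After input A: C = (0.65·0.16 + 0.24·6.98) / 0.89 = 1.999 mg/L.
After input B: C = (0.89·1.999 + 0.143·35.8) / 1.033 = 6.678 mg/L.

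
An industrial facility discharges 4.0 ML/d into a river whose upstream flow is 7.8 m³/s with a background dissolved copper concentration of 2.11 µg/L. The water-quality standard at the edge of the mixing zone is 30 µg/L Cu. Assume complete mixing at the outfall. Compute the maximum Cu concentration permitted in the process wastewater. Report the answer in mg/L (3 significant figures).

4.0 ML/d = 0.0463 m³/s.
2.11 µg/L = 0.00211 mg/L.
30 µg/L = 0.03 mg/L.
Mass balance: 0.03·7.846 = 0.0463·Cₑ + 7.8·0.00211.
Cₑ = (0.2354 − 0.01646) / 0.0463 = 4.729 mg/L.

4.73 mg/L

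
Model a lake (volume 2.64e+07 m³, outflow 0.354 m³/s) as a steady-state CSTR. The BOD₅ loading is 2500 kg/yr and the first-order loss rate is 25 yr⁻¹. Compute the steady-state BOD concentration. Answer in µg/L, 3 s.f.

3.72 µg/L

Outflow Q = 0.354 m³/s × 3.156e+07 s/yr = 1.117e+07 m³/yr.
Steady-state CSTR mass balance: W = Q·C + k·V·C, so C = W/(Q + kV).
Q + kV = 1.117e+07 + 25·2.64e+07 = 6.712e+08 m³/yr.
C = 2500/6.712e+08 = 3.725e-06 kg/m³ = 0.003725 mg/L = 3.725 µg/L.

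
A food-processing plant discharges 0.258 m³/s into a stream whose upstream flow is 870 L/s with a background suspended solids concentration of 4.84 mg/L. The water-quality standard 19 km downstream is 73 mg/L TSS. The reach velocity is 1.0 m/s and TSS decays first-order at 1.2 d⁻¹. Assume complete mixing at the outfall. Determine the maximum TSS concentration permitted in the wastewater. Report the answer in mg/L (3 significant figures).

399 mg/L

870 L/s = 0.87 m³/s.
Travel time to the compliance point: t = 1.9e+04/1.0 = 1.9e+04 s = 0.2199 d; decay factor exp(−1.2·0.2199) = 0.7681.
So the concentration just after mixing may be at most 73/0.7681 = 95.04 mg/L.
Mass balance: 95.04·1.128 = 0.258·Cₑ + 0.87·4.84.
Cₑ = (107.2 − 4.211) / 0.258 = 399.2 mg/L.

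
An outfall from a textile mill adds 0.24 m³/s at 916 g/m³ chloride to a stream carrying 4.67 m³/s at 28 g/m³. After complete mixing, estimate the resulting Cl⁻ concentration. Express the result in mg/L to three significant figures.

71.4 mg/L

By mass balance at complete mixing, C = (0.24·916 + 4.67·28) / (0.24 + 4.67) = 350.6/4.91 = 71.41 mg/L.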